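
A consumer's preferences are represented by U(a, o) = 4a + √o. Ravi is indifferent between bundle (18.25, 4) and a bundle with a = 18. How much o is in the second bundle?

o = 9

U(18.25, 4) = 75.
Set U(18, o) = 75 and solve.
With a = 18: √o = 75 − 4·18 = 3, so √o = 3 and o = 9.
Check: U(18, 9) = 75.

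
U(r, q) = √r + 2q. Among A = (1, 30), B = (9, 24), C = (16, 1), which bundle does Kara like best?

Bundle A

Evaluate utility at each bundle:
U(A) = 61.000.
U(B) = 51.000.
U(C) = 6.000.
Highest utility is A, so A ≻ B ≻ C.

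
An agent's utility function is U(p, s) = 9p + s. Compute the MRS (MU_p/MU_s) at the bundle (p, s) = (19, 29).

MRS = 9

MU_p = 9, MU_s = 1, so MRS = 9/1 = 9 at every bundle.
At (19, 29): MRS = 9.
That is, one extra unit of p is worth 9 units of s at the margin.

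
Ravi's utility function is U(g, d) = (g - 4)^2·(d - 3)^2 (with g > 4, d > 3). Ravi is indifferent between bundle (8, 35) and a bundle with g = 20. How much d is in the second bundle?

U(8, 35) = 16384.
Set U(20, d) = 16384 and solve.
With g = 20: (20 − 4)^2 = 256, so (d − 3)^2 = 16384/256 = 64.
Taking the square root (with d > 3): d − 3 = 8, so d = 11.
Check: U(20, 11) = 16384.

d = 11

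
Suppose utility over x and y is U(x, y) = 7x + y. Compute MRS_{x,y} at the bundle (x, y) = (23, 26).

MU_x = 7, MU_y = 1, so MRS = 7/1 = 7 at every bundle.
At (23, 26): MRS = 7.
The indifference curve has slope −7 at this bundle.

MRS = 7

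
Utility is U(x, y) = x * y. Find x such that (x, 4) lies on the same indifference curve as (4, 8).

U(4, 8) = 32.
Set U(x, 4) = 32 and solve.
With y = 4: x = 32/4 = 8.
Check: U(8, 4) = 32.

x = 8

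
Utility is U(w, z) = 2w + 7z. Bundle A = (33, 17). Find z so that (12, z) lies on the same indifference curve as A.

U(33, 17) = 185.
Set U(12, z) = 185 and solve.
2·12 + 7z = 185 ⇒ 7z = 161 ⇒ z = 23.
Check: U(12, 23) = 185.

z = 23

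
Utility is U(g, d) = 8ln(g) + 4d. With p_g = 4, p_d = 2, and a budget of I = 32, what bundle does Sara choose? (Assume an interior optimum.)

g* = 1, d* = 14

MU_g = 8/g, MU_d = 4.
MRS = 8/g ÷ 4.
Tangency: set MRS = p_g/p_d = 4/2 = 2.
MRS depends only on g: 2/g = 2 ⇒ g* = 2/2 = 1.
From the budget, 2·d = 32 − 4·1 = 28, so d* = 14.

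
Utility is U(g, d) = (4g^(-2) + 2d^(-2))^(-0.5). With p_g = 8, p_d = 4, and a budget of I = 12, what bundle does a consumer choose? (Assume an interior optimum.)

For CES with ρ = -2, MRS = (4/2)·(d/g)^3.
Tangency: set MRS = p_g/p_d = 8/4 = 2.
So (d/g)^3 = 1; taking the cube root, d/g = 1, i.e. d = g.
Substitute into the budget 8·g + 4·d = 12: 12·g = 12, so g* = 1 and d* = 1.

g* = 1, d* = 1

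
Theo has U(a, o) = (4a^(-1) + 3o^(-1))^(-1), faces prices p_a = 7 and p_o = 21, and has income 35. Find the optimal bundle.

a* = 2, o* = 1

For CES with ρ = -1, MRS = (4/3)·(o/a)^2.
Tangency: set MRS = p_a/p_o = 7/21 = 1/3.
So (o/a)^2 = 0.25; taking the square root, o/a = 0.5, i.e. o = 0.5·a.
Substitute into the budget 7·a + 21·o = 35: 17.5·a = 35, so a* = 2 and o* = 0.5·2 = 1.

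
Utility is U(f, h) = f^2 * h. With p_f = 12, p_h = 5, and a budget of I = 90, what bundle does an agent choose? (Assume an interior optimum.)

MU_f = 2·f·h and MU_h = f^2.
MRS = MU_f/MU_h = (2/1)·h/f.
Tangency: set MRS = p_f/p_h = 12/5 = 2.4.
So (2/1)·h/f = 2.4, i.e. h = 1.2·f.
Substitute into the budget 12·f + 5·h = 90: 18·f = 90, so f* = 5.
Then h* = 1.2·5 = 6.

f* = 5, h* = 6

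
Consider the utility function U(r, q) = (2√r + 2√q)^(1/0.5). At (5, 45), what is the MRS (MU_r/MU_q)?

MRS = 3

For CES with ρ = 0.5, MRS = √(q/r).
At (5, 45): MRS = 3.
That is, one extra unit of r is worth 3 units of q at the margin.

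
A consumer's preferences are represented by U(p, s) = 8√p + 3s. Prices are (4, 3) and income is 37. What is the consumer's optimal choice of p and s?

MU_p = 8/(2√p), MU_s = 3.
MRS = 8/(2√p) ÷ 3.
Tangency: set MRS = p_p/p_s = 4/3.
MRS depends only on p: (4/3)/√p = 4/3 ⇒ √p = (4/3)/(4/3) = 1 ⇒ p* = 1.
From the budget, 3·s = 37 − 4·1 = 33, so s* = 11.

p* = 1, s* = 11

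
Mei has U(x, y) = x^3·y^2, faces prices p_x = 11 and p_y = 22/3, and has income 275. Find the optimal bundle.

MU_x = 3·x^2·y^2 and MU_y = 2·x^3·y.
MRS = MU_x/MU_y = (3/2)·y/x.
Tangency: set MRS = p_x/p_y = 11/(22/3) = 1.5.
So (3/2)·y/x = 1.5, i.e. y = x.
Substitute into the budget 11·x + (22/3)·y = 275: (55/3)·x = 275, so x* = 15.
Then y* = 15.

x* = 15, y* = 15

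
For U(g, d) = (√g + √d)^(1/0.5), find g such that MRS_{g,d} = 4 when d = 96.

For CES with ρ = 0.5, MRS = √(d/g).
Setting √(96/g) = 4 gives 96/g = 16 and g = 6.

g = 6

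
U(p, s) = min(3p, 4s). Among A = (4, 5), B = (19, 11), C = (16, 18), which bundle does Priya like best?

Evaluate utility at each bundle:
U(A) = 12.
U(B) = 44.
U(C) = 48.
Highest utility is C, so C ≻ B ≻ A.

Bundle C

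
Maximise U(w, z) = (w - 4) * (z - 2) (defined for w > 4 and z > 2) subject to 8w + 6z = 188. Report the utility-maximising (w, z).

MU_w = (z−2), MU_z = (w−4).
MRS = (z−2)/(w−4).
Tangency: set MRS = p_w/p_z = 8/6 = 4/3.
So (z − 2)/(w − 4) = 4/3, i.e. (z − 2) = (4/3)·(w − 4).
Rewrite the budget in excess-of-subsistence terms: 8·(w − 4) + 6·(z − 2) = 188 − 8·4 − 6·2 = 144.
Substituting, 16·(w − 4) = 144, so w − 4 = 9 and w* = 13.
Then z − 2 = (4/3)·9 = 12, so z* = 14.

w* = 13, z* = 14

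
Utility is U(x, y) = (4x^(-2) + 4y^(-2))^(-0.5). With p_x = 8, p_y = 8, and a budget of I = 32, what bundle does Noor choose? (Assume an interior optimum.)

For CES with ρ = -2, MRS = (y/x)^3.
Tangency: set MRS = p_x/p_y = 8/8 = 1.
So (y/x)^3 = 1; taking the cube root, y/x = 1, i.e. y = x.
Substitute into the budget 8·x + 8·y = 32: 16·x = 32, so x* = 2 and y* = 2.

x* = 2, y* = 2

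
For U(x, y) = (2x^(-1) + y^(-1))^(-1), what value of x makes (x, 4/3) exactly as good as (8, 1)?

U depends on (x, y) only through S = 2x^(-1) + y^(-1), so equal utility means equal S. At (8, 1): S = 1.25.
With y = 4/3: (4/3)^(-1) = 0.75, so 2x^(-1) = 1.25 − 0.75 = 0.5, i.e. x^(-1) = 0.25.
Hence x = 1/0.25 = 4.
Check: U(4, 4/3) = 0.8.

x = 4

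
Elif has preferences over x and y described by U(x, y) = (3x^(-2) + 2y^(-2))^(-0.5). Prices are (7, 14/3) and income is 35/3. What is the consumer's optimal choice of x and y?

x* = 1, y* = 1

For CES with ρ = -2, MRS = (3/2)·(y/x)^3.
Tangency: set MRS = p_x/p_y = 7/(14/3) = 1.5.
So (y/x)^3 = 1; taking the cube root, y/x = 1, i.e. y = x.
Substitute into the budget 7·x + (14/3)·y = 35/3: (35/3)·x = 35/3, so x* = 1 and y* = 1.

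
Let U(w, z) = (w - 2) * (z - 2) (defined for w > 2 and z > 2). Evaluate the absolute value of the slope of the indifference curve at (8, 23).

MU_w = (z−2), MU_z = (w−2).
MRS = (z−2)/(w−2).
At (8, 23): MRS = 3.5.
The indifference curve has slope −3.5 at this bundle.

MRS = 3.5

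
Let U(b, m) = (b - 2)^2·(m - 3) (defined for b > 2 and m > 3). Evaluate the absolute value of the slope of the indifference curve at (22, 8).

MU_b = 2·(b−2)·(m−3), MU_m = (b−2)^2.
MRS = (2/1)·(m−3)/(b−2).
At (22, 8): MRS = 0.5.
So at (22, 8) the consumer would give up 0.5 units of m for one more unit of b.

MRS = 0.5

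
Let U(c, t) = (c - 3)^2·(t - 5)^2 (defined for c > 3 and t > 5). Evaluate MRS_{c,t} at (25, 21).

MRS = 8/11

MU_c = 2·(c−3)·(t−5)^2, MU_t = 2·(c−3)^2·(t−5).
MRS = (t−5)/(c−3).
At (25, 21): MRS = 8/11.
The indifference curve has slope −8/11 at this bundle.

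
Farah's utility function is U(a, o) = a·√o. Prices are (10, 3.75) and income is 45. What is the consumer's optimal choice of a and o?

a* = 3, o* = 4

MU_a = √o and MU_o = 0.5·a·o^(-0.5).
MRS = MU_a/MU_o = (2)·o/a.
Tangency: set MRS = p_a/p_o = 10/3.75 = 8/3.
So (2)·o/a = 8/3, i.e. o = (4/3)·a.
Substitute into the budget 10·a + 3.75·o = 45: 15·a = 45, so a* = 3.
Then o* = (4/3)·3 = 4.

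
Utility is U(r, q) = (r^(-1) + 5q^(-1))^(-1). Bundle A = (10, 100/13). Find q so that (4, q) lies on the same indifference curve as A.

U depends on (r, q) only through S = r^(-1) + 5q^(-1), so equal utility means equal S. At (10, 100/13): S = 0.75.
With r = 4: 4^(-1) = 0.25, so 5q^(-1) = 0.75 − 0.25 = 0.5, i.e. q^(-1) = 0.1.
Hence q = 1/0.1 = 10.
Check: U(4, 10) = 1.3333.

q = 10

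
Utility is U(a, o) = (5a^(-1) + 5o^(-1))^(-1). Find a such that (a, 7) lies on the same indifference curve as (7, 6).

a = 6

U depends on (a, o) only through S = 5a^(-1) + 5o^(-1), so equal utility means equal S. At (7, 6): S = 65/42.
With o = 7: 5·7^(-1) = 5/7, so 5a^(-1) = 65/42 − 5/7 = 5/6, i.e. a^(-1) = 1/6.
Hence a = 1/(1/6) = 6.
Check: U(6, 7) = 0.6462.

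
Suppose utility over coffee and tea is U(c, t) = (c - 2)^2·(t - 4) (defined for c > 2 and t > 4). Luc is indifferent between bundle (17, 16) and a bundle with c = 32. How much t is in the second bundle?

U(17, 16) = 2700.
Set U(32, t) = 2700 and solve.
With c = 32: (32 − 2)^2 = 900, so (t − 4) = 2700/900 = 3.
So t = 4 + 3 = 7.
Check: U(32, 7) = 2700.

t = 7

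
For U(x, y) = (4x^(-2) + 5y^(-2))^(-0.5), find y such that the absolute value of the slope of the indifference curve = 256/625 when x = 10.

For CES with ρ = -2, MRS = (4/5)·(y/x)^3.
Setting (4/5)·(y/10)^3 = 256/625 gives (y/10)^3 = 64/125, so y/10 = 0.8 and y = 8.

y = 8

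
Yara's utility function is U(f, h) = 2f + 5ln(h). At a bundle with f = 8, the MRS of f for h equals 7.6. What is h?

h = 19

MU_f = 2, MU_h = 5/h.
MRS = 2 ÷ (5/h).
MRS depends only on h: 0.4·h = 7.6 ⇒ h = 7.6/0.4 = 19.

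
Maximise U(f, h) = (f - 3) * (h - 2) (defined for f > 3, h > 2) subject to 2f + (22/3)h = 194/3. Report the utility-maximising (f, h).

f* = 14, h* = 5

MU_f = (h−2), MU_h = (f−3).
MRS = (h−2)/(f−3).
Tangency: set MRS = p_f/p_h = 2/(22/3) = 3/11.
So (h − 2)/(f − 3) = 3/11, i.e. (h − 2) = (3/11)·(f − 3).
Rewrite the budget in excess-of-subsistence terms: 2·(f − 3) + (22/3)·(h − 2) = 194/3 − 2·3 − (22/3)·2 = 44.
Substituting, 4·(f − 3) = 44, so f − 3 = 11 and f* = 14.
Then h − 2 = (3/11)·11 = 3, so h* = 5.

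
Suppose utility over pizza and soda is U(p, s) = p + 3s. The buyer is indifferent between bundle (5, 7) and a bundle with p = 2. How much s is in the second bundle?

U(5, 7) = 26.
Set U(2, s) = 26 and solve.
2 + 3s = 26 ⇒ 3s = 24 ⇒ s = 8.
Check: U(2, 8) = 26.

s = 8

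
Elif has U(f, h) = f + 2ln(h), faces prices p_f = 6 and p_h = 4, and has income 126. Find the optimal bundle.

f* = 19, h* = 3

MU_f = 1, MU_h = 2/h.
MRS = 1 ÷ (2/h).
Tangency: set MRS = p_f/p_h = 6/4 = 1.5.
MRS depends only on h: 0.5·h = 1.5 ⇒ h* = 1.5/0.5 = 3.
From the budget, 6·f = 126 − 4·3 = 114, so f* = 19.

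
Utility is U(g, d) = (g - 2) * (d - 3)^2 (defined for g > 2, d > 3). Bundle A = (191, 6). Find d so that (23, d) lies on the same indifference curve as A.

d = 12

U(191, 6) = 1701.
Set U(23, d) = 1701 and solve.
With g = 23: (23 − 2) = 21, so (d − 3)^2 = 1701/21 = 81.
Taking the square root (with d > 3): d − 3 = 9, so d = 12.
Check: U(23, 12) = 1701.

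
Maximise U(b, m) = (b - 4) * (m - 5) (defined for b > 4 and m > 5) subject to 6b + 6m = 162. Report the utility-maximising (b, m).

b* = 13, m* = 14

MU_b = (m−5), MU_m = (b−4).
MRS = (m−5)/(b−4).
Tangency: set MRS = p_b/p_m = 6/6 = 1.
So (m − 5)/(b − 4) = 1, i.e. (m − 5) = (b − 4).
Rewrite the budget in excess-of-subsistence terms: 6·(b − 4) + 6·(m − 5) = 162 − 6·4 − 6·5 = 108.
Substituting, 12·(b − 4) = 108, so b − 4 = 9 and b* = 13.
Then m − 5 = 9, so m* = 14.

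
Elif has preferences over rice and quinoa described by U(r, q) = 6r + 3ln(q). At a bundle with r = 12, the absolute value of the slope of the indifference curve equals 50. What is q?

MU_r = 6, MU_q = 3/q.
MRS = 6 ÷ (3/q).
MRS depends only on q: 2·q = 50 ⇒ q = 50/2 = 25.

q = 25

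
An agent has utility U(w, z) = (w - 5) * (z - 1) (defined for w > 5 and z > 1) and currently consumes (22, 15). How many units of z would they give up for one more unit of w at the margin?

MRS = 14/17

MU_w = (z−1), MU_z = (w−5).
MRS = (z−1)/(w−5).
At (22, 15): MRS = 14/17.
That is, one extra unit of w is worth 14/17 units of z at the margin.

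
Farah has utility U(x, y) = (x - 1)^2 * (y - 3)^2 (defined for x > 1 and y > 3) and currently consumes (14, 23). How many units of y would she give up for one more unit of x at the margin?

MU_x = 2·(x−1)·(y−3)^2, MU_y = 2·(x−1)^2·(y−3).
MRS = (y−3)/(x−1).
At (14, 23): MRS = 20/13.
So at (14, 23) the consumer would give up 20/13 units of y for one more unit of x.

MRS = 20/13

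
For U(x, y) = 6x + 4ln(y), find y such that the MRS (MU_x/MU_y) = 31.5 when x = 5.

MU_x = 6, MU_y = 4/y.
MRS = 6 ÷ (4/y).
MRS depends only on y: 1.5·y = 31.5 ⇒ y = 31.5/1.5 = 21.

y = 21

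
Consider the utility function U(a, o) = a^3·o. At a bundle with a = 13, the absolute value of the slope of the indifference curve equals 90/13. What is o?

o = 30

MU_a = 3·a^2·o and MU_o = a^3.
MRS = MU_a/MU_o = (3/1)·o/a.
Substitute a = 13: MRS = o/(13/3). Setting o/(13/3) = 90/13 gives o = (90/13)·(13/3) = 30.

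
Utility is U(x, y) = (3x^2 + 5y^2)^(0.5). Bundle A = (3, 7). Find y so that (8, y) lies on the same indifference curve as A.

U depends on (x, y) only through S = 3x^2 + 5y^2, so equal utility means equal S. At (3, 7): S = 272.
With x = 8: 3·8^2 = 192, so 5y^2 = 272 − 192 = 80, i.e. y^2 = 16.
Hence y = √16 = 4.
Check: U(8, 4) = 16.4924.

y = 4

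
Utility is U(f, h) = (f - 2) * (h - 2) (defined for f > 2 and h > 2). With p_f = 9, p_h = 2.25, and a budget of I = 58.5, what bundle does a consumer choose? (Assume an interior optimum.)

MU_f = (h−2), MU_h = (f−2).
MRS = (h−2)/(f−2).
Tangency: set MRS = p_f/p_h = 9/2.25 = 4.
So (h − 2)/(f − 2) = 4, i.e. (h − 2) = 4·(f − 2).
Rewrite the budget in excess-of-subsistence terms: 9·(f − 2) + 2.25·(h − 2) = 58.5 − 9·2 − 2.25·2 = 36.
Substituting, 18·(f − 2) = 36, so f − 2 = 2 and f* = 4.
Then h − 2 = 4·2 = 8, so h* = 10.

f* = 4, h* = 10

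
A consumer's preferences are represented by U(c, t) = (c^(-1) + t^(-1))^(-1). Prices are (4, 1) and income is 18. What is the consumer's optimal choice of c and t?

c* = 3, t* = 6

For CES with ρ = -1, MRS = (t/c)^2.
Tangency: set MRS = p_c/p_t = 4/1 = 4.
So (t/c)^2 = 4; taking the square root, t/c = 2, i.e. t = 2·c.
Substitute into the budget 4·c + 1·t = 18: 6·c = 18, so c* = 3 and t* = 2·3 = 6.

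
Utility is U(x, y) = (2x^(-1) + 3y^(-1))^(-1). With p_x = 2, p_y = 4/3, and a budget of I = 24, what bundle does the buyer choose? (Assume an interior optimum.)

x* = 6, y* = 9

For CES with ρ = -1, MRS = (2/3)·(y/x)^2.
Tangency: set MRS = p_x/p_y = 2/(4/3) = 1.5.
So (y/x)^2 = 2.25; taking the square root, y/x = 1.5, i.e. y = 1.5·x.
Substitute into the budget 2·x + (4/3)·y = 24: 4·x = 24, so x* = 6 and y* = 1.5·6 = 9.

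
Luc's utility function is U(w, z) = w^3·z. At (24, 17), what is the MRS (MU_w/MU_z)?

MU_w = 3·w^2·z and MU_z = w^3.
MRS = MU_w/MU_z = (3/1)·z/w.
At (24, 17): MRS = 2.125.
The indifference curve has slope −2.125 at this bundle.

MRS = 2.125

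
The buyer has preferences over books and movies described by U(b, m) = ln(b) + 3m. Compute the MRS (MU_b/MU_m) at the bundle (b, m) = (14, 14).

MU_b = 1/b, MU_m = 3.
MRS = 1/b ÷ 3.
At (14, 14): MRS = 1/42.
The indifference curve has slope −1/42 at this bundle.

MRS = 1/42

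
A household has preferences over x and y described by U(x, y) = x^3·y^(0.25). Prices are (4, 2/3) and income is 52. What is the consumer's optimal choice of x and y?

x* = 12, y* = 6

MU_x = 3·x^2·y^(0.25) and MU_y = 0.25·x^3·y^(-0.75).
MRS = MU_x/MU_y = (12)·y/x.
Tangency: set MRS = p_x/p_y = 4/(2/3) = 6.
So (12)·y/x = 6, i.e. y = 0.5·x.
Substitute into the budget 4·x + (2/3)·y = 52: (13/3)·x = 52, so x* = 12.
Then y* = 0.5·12 = 6.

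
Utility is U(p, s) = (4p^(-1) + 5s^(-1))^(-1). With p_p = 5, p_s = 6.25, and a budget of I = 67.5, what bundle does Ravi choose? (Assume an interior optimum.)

p* = 6, s* = 6

For CES with ρ = -1, MRS = (4/5)·(s/p)^2.
Tangency: set MRS = p_p/p_s = 5/6.25 = 0.8.
So (s/p)^2 = 1; taking the square root, s/p = 1, i.e. s = p.
Substitute into the budget 5·p + 6.25·s = 67.5: 11.25·p = 67.5, so p* = 6 and s* = 6.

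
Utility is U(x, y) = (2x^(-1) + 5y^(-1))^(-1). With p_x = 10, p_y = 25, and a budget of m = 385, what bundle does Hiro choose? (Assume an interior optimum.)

x* = 11, y* = 11

For CES with ρ = -1, MRS = (2/5)·(y/x)^2.
Tangency: set MRS = p_x/p_y = 10/25 = 0.4.
So (y/x)^2 = 1; taking the square root, y/x = 1, i.e. y = x.
Substitute into the budget 10·x + 25·y = 385: 35·x = 385, so x* = 11 and y* = 11.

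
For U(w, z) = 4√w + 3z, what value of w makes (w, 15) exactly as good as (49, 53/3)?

w = 81

U(49, 53/3) = 81.
Set U(w, 15) = 81 and solve.
With z = 15: 4√w = 81 − 3·15 = 36, so √w = 9 and w = 81.
Check: U(81, 15) = 81.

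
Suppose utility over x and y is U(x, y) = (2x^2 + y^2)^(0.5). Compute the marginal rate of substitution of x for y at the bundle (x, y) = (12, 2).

MRS = 12

For CES with ρ = 2, MRS = (2/1)·(y/x)^(-1).
At (12, 2): MRS = 12.
So at (12, 2) the consumer would give up 12 units of y for one more unit of x.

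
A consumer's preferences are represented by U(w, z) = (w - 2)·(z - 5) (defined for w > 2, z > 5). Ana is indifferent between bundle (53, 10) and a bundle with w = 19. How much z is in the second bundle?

z = 20

U(53, 10) = 255.
Set U(19, z) = 255 and solve.
With w = 19: (19 − 2) = 17, so (z − 5) = 255/17 = 15.
So z = 5 + 15 = 20.
Check: U(19, 20) = 255.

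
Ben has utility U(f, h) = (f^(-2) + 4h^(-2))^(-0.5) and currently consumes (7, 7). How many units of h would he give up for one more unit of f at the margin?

For CES with ρ = -2, MRS = (1/4)·(h/f)^3.
At (7, 7): MRS = 0.25.
The indifference curve has slope −0.25 at this bundle.

MRS = 0.25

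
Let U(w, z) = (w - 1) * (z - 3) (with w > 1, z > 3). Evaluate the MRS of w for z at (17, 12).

MU_w = (z−3), MU_z = (w−1).
MRS = (z−3)/(w−1).
At (17, 12): MRS = 9/16.
That is, one extra unit of w is worth 9/16 units of z at the margin.

MRS = 9/16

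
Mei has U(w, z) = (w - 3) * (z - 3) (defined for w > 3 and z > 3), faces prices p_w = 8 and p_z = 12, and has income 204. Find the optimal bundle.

MU_w = (z−3), MU_z = (w−3).
MRS = (z−3)/(w−3).
Tangency: set MRS = p_w/p_z = 8/12 = 2/3.
So (z − 3)/(w − 3) = 2/3, i.e. (z − 3) = (2/3)·(w − 3).
Rewrite the budget in excess-of-subsistence terms: 8·(w − 3) + 12·(z − 3) = 204 − 8·3 − 12·3 = 144.
Substituting, 16·(w − 3) = 144, so w − 3 = 9 and w* = 12.
Then z − 3 = (2/3)·9 = 6, so z* = 9.

w* = 12, z* = 9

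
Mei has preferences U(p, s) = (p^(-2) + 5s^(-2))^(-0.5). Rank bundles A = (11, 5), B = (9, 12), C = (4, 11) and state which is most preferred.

Evaluate utility at each bundle:
U(A) = 2.191.
U(B) = 4.609.
U(C) = 3.104.
Highest utility is B, so B ≻ C ≻ A.

Bundle B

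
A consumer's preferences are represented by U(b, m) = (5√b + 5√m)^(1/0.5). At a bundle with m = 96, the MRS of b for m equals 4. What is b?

b = 6

For CES with ρ = 0.5, MRS = √(m/b).
Setting √(96/b) = 4 gives 96/b = 16 and b = 6.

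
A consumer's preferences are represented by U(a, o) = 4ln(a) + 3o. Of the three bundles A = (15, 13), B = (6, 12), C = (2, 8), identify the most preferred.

Bundle A

Evaluate utility at each bundle:
U(A) = 49.832.
U(B) = 43.167.
U(C) = 26.773.
Highest utility is A, so A ≻ B ≻ C.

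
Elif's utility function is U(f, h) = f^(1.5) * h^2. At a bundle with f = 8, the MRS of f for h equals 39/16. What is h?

h = 26

MU_f = 1.5·√f·h^2 and MU_h = 2·f^(1.5)·h.
MRS = MU_f/MU_h = (0.75)·h/f.
Substitute f = 8: MRS = h/(32/3). Setting h/(32/3) = 39/16 gives h = (39/16)·(32/3) = 26.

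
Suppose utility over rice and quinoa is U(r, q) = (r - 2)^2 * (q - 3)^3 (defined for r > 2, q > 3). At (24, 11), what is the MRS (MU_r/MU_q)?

MU_r = 2·(r−2)·(q−3)^3, MU_q = 3·(r−2)^2·(q−3)^2.
MRS = (2/3)·(q−3)/(r−2).
At (24, 11): MRS = 8/33.
So at (24, 11) the consumer would give up 8/33 units of q for one more unit of r.

MRS = 8/33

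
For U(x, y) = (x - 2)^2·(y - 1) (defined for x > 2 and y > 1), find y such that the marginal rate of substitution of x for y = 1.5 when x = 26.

MU_x = 2·(x−2)·(y−1), MU_y = (x−2)^2.
MRS = (2/1)·(y−1)/(x−2).
Substitute x = 26: MRS = (y − 1)/12. Setting this equal to 1.5 gives y − 1 = 1.5·12 = 18, so y = 19.

y = 19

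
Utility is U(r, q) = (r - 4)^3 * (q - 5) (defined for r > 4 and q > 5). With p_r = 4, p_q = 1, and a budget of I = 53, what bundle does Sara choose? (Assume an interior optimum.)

r* = 10, q* = 13

MU_r = 3·(r−4)^2·(q−5), MU_q = (r−4)^3.
MRS = (3/1)·(q−5)/(r−4).
Tangency: set MRS = p_r/p_q = 4/1 = 4.
So (3/1)·(q − 5)/(r − 4) = 4, i.e. (q − 5) = (4/3)·(r − 4).
Rewrite the budget in excess-of-subsistence terms: 4·(r − 4) + 1·(q − 5) = 53 − 4·4 − 1·5 = 32.
Substituting, (16/3)·(r − 4) = 32, so r − 4 = 6 and r* = 10.
Then q − 5 = (4/3)·6 = 8, so q* = 13.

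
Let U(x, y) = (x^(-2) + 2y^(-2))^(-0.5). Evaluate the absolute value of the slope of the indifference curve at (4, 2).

For CES with ρ = -2, MRS = (1/2)·(y/x)^3.
At (4, 2): MRS = 1/16.
So at (4, 2) the consumer would give up 1/16 units of y for one more unit of x.

MRS = 1/16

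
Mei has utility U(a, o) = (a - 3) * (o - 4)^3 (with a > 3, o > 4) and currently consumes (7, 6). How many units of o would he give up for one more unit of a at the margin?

MU_a = (o−4)^3, MU_o = 3·(a−3)·(o−4)^2.
MRS = (1/3)·(o−4)/(a−3).
At (7, 6): MRS = 1/6.
That is, one extra unit of a is worth 1/6 units of o at the margin.

MRS = 1/6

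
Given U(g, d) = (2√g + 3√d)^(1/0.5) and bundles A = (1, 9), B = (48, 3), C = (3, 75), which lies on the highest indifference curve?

Evaluate utility at each bundle:
U(A) = 121.000.
U(B) = 363.000.
U(C) = 867.000.
Highest utility is C, so C ≻ B ≻ A.

Bundle C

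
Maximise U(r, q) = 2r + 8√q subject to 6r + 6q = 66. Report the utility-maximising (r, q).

r* = 7, q* = 4

MU_r = 2, MU_q = 8/(2√q).
MRS = 2 ÷ (8/(2√q)).
Tangency: set MRS = p_r/p_q = 6/6 = 1.
MRS depends only on q: 0.5·√q = 1 ⇒ √q = 1/0.5 = 2 ⇒ q* = 4.
From the budget, 6·r = 66 − 6·4 = 42, so r* = 7.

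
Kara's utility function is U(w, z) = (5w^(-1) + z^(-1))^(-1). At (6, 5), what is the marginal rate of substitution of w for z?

For CES with ρ = -1, MRS = (5/1)·(z/w)^2.
At (6, 5): MRS = 125/36.
The indifference curve has slope −125/36 at this bundle.

MRS = 125/36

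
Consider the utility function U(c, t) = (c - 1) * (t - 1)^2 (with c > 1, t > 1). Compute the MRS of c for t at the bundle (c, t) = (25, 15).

MRS = 7/24

MU_c = (t−1)^2, MU_t = 2·(c−1)·(t−1).
MRS = (1/2)·(t−1)/(c−1).
At (25, 15): MRS = 7/24.
So at (25, 15) the consumer would give up 7/24 units of t for one more unit of c.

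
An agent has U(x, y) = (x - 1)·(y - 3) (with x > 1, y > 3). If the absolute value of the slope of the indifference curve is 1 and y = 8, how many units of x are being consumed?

MU_x = (y−3), MU_y = (x−1).
MRS = (y−3)/(x−1).
Substitute y = 8: MRS = 5/(x − 1). Setting this equal to 1 gives x − 1 = 5/1 = 5, so x = 6.

x = 6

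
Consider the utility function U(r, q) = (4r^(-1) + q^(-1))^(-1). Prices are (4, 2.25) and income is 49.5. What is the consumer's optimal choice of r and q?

For CES with ρ = -1, MRS = (4/1)·(q/r)^2.
Tangency: set MRS = p_r/p_q = 4/2.25 = 16/9.
So (q/r)^2 = 4/9; taking the square root, q/r = 2/3, i.e. q = (2/3)·r.
Substitute into the budget 4·r + 2.25·q = 49.5: 5.5·r = 49.5, so r* = 9 and q* = (2/3)·9 = 6.

r* = 9, q* = 6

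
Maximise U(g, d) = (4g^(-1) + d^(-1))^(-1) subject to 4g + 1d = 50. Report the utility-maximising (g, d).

For CES with ρ = -1, MRS = (4/1)·(d/g)^2.
Tangency: set MRS = p_g/p_d = 4/1 = 4.
So (d/g)^2 = 1; taking the square root, d/g = 1, i.e. d = g.
Substitute into the budget 4·g + 1·d = 50: 5·g = 50, so g* = 10 and d* = 10.

g* = 10, d* = 10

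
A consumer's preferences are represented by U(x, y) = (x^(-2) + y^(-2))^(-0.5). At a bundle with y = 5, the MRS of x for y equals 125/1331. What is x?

For CES with ρ = -2, MRS = (y/x)^3.
Setting (5/x)^3 = 125/1331 gives 5/x = 5/11 and x = 11.

x = 11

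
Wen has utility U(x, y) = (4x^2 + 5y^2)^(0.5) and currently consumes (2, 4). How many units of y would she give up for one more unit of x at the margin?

MRS = 0.4

For CES with ρ = 2, MRS = (4/5)·(y/x)^(-1).
At (2, 4): MRS = 0.4.
The indifference curve has slope −0.4 at this bundle.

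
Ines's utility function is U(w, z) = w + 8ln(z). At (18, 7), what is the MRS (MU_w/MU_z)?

MU_w = 1, MU_z = 8/z.
MRS = 1 ÷ (8/z).
At (18, 7): MRS = 0.875.
That is, one extra unit of w is worth 0.875 units of z at the margin.

MRS = 0.875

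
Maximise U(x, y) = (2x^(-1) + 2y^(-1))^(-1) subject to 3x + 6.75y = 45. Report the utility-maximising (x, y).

x* = 6, y* = 4

For CES with ρ = -1, MRS = (y/x)^2.
Tangency: set MRS = p_x/p_y = 3/6.75 = 4/9.
So (y/x)^2 = 4/9; taking the square root, y/x = 2/3, i.e. y = (2/3)·x.
Substitute into the budget 3·x + 6.75·y = 45: 7.5·x = 45, so x* = 6 and y* = (2/3)·6 = 4.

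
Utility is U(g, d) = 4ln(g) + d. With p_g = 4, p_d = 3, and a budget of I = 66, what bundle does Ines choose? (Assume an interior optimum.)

g* = 3, d* = 18

MU_g = 4/g, MU_d = 1.
MRS = 4/g ÷ 1.
Tangency: set MRS = p_g/p_d = 4/3.
MRS depends only on g: 4/g = 4/3 ⇒ g* = 4/(4/3) = 3.
From the budget, 3·d = 66 − 4·3 = 54, so d* = 18.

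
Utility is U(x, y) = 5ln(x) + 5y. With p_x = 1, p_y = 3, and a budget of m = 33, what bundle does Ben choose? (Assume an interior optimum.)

x* = 3, y* = 10

MU_x = 5/x, MU_y = 5.
MRS = 5/x ÷ 5.
Tangency: set MRS = p_x/p_y = 1/3.
MRS depends only on x: 1/x = 1/3 ⇒ x* = 1/(1/3) = 3.
From the budget, 3·y = 33 − 1·3 = 30, so y* = 10.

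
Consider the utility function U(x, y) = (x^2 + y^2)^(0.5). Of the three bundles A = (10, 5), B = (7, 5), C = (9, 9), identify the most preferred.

Evaluate utility at each bundle:
U(A) = 11.180.
U(B) = 8.602.
U(C) = 12.728.
Highest utility is C, so C ≻ A ≻ B.

Bundle C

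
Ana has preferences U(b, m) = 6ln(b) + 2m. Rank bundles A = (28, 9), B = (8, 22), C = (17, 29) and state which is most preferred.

Bundle C

Evaluate utility at each bundle:
U(A) = 37.993.
U(B) = 56.477.
U(C) = 74.999.
Highest utility is C, so C ≻ B ≻ A.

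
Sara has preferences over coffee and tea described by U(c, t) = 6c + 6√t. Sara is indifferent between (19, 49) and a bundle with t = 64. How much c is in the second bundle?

U(19, 49) = 156.
Set U(c, 64) = 156 and solve.
With t = 64: √64 = 8, so 6c = 156 − 6·8 = 108 and c = 18.
Check: U(18, 64) = 156.

c = 18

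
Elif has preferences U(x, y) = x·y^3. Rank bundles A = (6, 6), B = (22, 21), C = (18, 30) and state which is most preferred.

Bundle C

Evaluate utility at each bundle:
U(A) = 1296.
U(B) = 203742.
U(C) = 486000.
Highest utility is C, so C ≻ B ≻ A.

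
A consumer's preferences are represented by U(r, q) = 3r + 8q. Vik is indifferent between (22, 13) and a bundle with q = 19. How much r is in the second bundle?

U(22, 13) = 170.
Set U(r, 19) = 170 and solve.
3r + 8·19 = 170 ⇒ 3r = 18 ⇒ r = 6.
Check: U(6, 19) = 170.

r = 6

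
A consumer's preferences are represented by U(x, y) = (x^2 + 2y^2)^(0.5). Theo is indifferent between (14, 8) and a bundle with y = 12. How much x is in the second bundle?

U depends on (x, y) only through S = x^2 + 2y^2, so equal utility means equal S. At (14, 8): S = 324.
With y = 12: 2·12^2 = 288, so x^2 = 324 − 288 = 36.
Hence x = √36 = 6.
Check: U(6, 12) = 18.

x = 6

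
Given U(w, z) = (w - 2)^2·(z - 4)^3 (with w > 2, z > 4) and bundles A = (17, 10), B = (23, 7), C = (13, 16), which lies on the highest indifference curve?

Evaluate utility at each bundle:
U(A) = 48600.
U(B) = 11907.
U(C) = 209088.
Highest utility is C, so C ≻ A ≻ B.

Bundle C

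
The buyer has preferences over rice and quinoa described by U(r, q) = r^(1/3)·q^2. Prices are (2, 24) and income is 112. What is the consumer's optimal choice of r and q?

MU_r = 1/3·r^(-2/3)·q^2 and MU_q = 2·r^(1/3)·q.
MRS = MU_r/MU_q = (1/6)·q/r.
Tangency: set MRS = p_r/p_q = 2/24 = 1/12.
So (1/6)·q/r = 1/12, i.e. q = 0.5·r.
Substitute into the budget 2·r + 24·q = 112: 14·r = 112, so r* = 8.
Then q* = 0.5·8 = 4.

r* = 8, q* = 4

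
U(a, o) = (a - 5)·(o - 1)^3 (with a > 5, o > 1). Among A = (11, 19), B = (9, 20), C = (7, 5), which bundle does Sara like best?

Evaluate utility at each bundle:
U(A) = 34992.
U(B) = 27436.
U(C) = 128.
Highest utility is A, so A ≻ B ≻ C.

Bundle A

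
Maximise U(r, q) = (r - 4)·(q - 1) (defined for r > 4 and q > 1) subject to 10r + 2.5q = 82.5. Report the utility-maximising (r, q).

MU_r = (q−1), MU_q = (r−4).
MRS = (q−1)/(r−4).
Tangency: set MRS = p_r/p_q = 10/2.5 = 4.
So (q − 1)/(r − 4) = 4, i.e. (q − 1) = 4·(r − 4).
Rewrite the budget in excess-of-subsistence terms: 10·(r − 4) + 2.5·(q − 1) = 82.5 − 10·4 − 2.5·1 = 40.
Substituting, 20·(r − 4) = 40, so r − 4 = 2 and r* = 6.
Then q − 1 = 4·2 = 8, so q* = 9.

r* = 6, q* = 9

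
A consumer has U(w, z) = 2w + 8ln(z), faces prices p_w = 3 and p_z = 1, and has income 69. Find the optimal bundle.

MU_w = 2, MU_z = 8/z.
MRS = 2 ÷ (8/z).
Tangency: set MRS = p_w/p_z = 3/1 = 3.
MRS depends only on z: 0.25·z = 3 ⇒ z* = 3/0.25 = 12.
From the budget, 3·w = 69 − 1·12 = 57, so w* = 19.

w* = 19, z* = 12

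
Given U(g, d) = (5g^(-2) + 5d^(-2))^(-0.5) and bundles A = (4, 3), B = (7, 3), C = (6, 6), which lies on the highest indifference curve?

Bundle C

Evaluate utility at each bundle:
U(A) = 1.073.
U(B) = 1.233.
U(C) = 1.897.
Highest utility is C, so C ≻ B ≻ A.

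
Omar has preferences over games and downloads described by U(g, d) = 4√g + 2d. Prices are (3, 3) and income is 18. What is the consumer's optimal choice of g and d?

MU_g = 4/(2√g), MU_d = 2.
MRS = 4/(2√g) ÷ 2.
Tangency: set MRS = p_g/p_d = 3/3 = 1.
MRS depends only on g: 1/√g = 1 ⇒ √g = 1/1 = 1 ⇒ g* = 1.
From the budget, 3·d = 18 − 3·1 = 15, so d* = 5.

g* = 1, d* = 5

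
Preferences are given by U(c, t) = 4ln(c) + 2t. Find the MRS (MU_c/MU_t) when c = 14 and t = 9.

MU_c = 4/c, MU_t = 2.
MRS = 4/c ÷ 2.
At (14, 9): MRS = 1/7.
The indifference curve has slope −1/7 at this bundle.

MRS = 1/7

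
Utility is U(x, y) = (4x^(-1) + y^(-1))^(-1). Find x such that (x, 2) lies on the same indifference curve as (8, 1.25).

U depends on (x, y) only through S = 4x^(-1) + y^(-1), so equal utility means equal S. At (8, 1.25): S = 1.3.
With y = 2: 2^(-1) = 0.5, so 4x^(-1) = 1.3 − 0.5 = 0.8, i.e. x^(-1) = 0.2.
Hence x = 1/0.2 = 5.
Check: U(5, 2) = 0.7692.

x = 5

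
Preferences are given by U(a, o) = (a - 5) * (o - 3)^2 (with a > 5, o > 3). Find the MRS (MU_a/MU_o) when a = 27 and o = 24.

MRS = 21/44

MU_a = (o−3)^2, MU_o = 2·(a−5)·(o−3).
MRS = (1/2)·(o−3)/(a−5).
At (27, 24): MRS = 21/44.
So at (27, 24) the consumer would give up 21/44 units of o for one more unit of a.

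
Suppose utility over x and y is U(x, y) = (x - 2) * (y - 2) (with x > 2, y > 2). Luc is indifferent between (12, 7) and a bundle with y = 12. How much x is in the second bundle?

U(12, 7) = 50.
Set U(x, 12) = 50 and solve.
With y = 12: (12 − 2) = 10, so (x − 2) = 50/10 = 5.
So x = 2 + 5 = 7.
Check: U(7, 12) = 50.

x = 7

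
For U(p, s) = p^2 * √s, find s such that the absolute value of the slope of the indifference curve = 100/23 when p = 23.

MU_p = 2·p·√s and MU_s = 0.5·p^2·s^(-0.5).
MRS = MU_p/MU_s = (4)·s/p.
Substitute p = 23: MRS = s/5.75. Setting s/5.75 = 100/23 gives s = (100/23)·5.75 = 25.

s = 25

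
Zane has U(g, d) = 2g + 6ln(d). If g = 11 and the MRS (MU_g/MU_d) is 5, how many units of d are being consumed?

d = 15

MU_g = 2, MU_d = 6/d.
MRS = 2 ÷ (6/d).
MRS depends only on d: (1/3)·d = 5 ⇒ d = 5/(1/3) = 15.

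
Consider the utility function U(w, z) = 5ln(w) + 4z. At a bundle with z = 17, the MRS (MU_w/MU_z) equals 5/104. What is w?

w = 26

MU_w = 5/w, MU_z = 4.
MRS = 5/w ÷ 4.
MRS depends only on w: 1.25/w = 5/104 ⇒ w = 1.25/(5/104) = 26.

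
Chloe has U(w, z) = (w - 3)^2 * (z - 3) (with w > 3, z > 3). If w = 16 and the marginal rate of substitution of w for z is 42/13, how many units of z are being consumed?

MU_w = 2·(w−3)·(z−3), MU_z = (w−3)^2.
MRS = (2/1)·(z−3)/(w−3).
Substitute w = 16: MRS = (z − 3)/6.5. Setting this equal to 42/13 gives z − 3 = (42/13)·6.5 = 21, so z = 24.

z = 24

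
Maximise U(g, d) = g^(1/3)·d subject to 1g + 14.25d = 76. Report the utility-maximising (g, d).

MU_g = 1/3·g^(-2/3)·d and MU_d = g^(1/3).
MRS = MU_g/MU_d = (1/3)·d/g.
Tangency: set MRS = p_g/p_d = 1/14.25 = 4/57.
So (1/3)·d/g = 4/57, i.e. d = (4/19)·g.
Substitute into the budget 1·g + 14.25·d = 76: 4·g = 76, so g* = 19.
Then d* = (4/19)·19 = 4.

g* = 19, d* = 4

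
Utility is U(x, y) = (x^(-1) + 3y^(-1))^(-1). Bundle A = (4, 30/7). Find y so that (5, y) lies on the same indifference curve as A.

y = 4

U depends on (x, y) only through S = x^(-1) + 3y^(-1), so equal utility means equal S. At (4, 30/7): S = 0.95.
With x = 5: 5^(-1) = 0.2, so 3y^(-1) = 0.95 − 0.2 = 0.75, i.e. y^(-1) = 0.25.
Hence y = 1/0.25 = 4.
Check: U(5, 4) = 1.0526.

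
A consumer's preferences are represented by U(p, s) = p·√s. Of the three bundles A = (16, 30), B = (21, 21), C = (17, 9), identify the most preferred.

Bundle B

Evaluate utility at each bundle:
U(A) = 87.636.
U(B) = 96.234.
U(C) = 51.000.
Highest utility is B, so B ≻ A ≻ C.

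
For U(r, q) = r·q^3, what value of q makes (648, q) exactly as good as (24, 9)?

q = 3

U(24, 9) = 17496.
Set U(648, q) = 17496 and solve.
With r = 648: q^3 = 17496/648 = 27; taking the cube root, q = 3.
Check: U(648, 3) = 17496.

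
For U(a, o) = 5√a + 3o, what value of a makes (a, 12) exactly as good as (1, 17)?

U(1, 17) = 56.
Set U(a, 12) = 56 and solve.
With o = 12: 5√a = 56 − 3·12 = 20, so √a = 4 and a = 16.
Check: U(16, 12) = 56.

a = 16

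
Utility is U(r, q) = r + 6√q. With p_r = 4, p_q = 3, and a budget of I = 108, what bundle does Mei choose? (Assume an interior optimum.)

r* = 15, q* = 16

MU_r = 1, MU_q = 6/(2√q).
MRS = 1 ÷ (6/(2√q)).
Tangency: set MRS = p_r/p_q = 4/3.
MRS depends only on q: (1/3)·√q = 4/3 ⇒ √q = (4/3)/(1/3) = 4 ⇒ q* = 16.
From the budget, 4·r = 108 − 3·16 = 60, so r* = 15.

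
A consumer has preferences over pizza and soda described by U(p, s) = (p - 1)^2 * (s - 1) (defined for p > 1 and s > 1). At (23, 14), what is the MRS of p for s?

MRS = 13/11

MU_p = 2·(p−1)·(s−1), MU_s = (p−1)^2.
MRS = (2/1)·(s−1)/(p−1).
At (23, 14): MRS = 13/11.
The indifference curve has slope −13/11 at this bundle.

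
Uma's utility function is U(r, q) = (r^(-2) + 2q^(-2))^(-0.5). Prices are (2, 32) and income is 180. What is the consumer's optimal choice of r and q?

r* = 10, q* = 5

For CES with ρ = -2, MRS = (1/2)·(q/r)^3.
Tangency: set MRS = p_r/p_q = 2/32 = 1/16.
So (q/r)^3 = 0.125; taking the cube root, q/r = 0.5, i.e. q = 0.5·r.
Substitute into the budget 2·r + 32·q = 180: 18·r = 180, so r* = 10 and q* = 0.5·10 = 5.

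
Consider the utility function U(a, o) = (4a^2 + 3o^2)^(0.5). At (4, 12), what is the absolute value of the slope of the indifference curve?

MRS = 4/9

For CES with ρ = 2, MRS = (4/3)·(o/a)^(-1).
At (4, 12): MRS = 4/9.
That is, one extra unit of a is worth 4/9 units of o at the margin.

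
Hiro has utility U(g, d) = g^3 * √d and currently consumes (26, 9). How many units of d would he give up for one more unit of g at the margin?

MU_g = 3·g^2·√d and MU_d = 0.5·g^3·d^(-0.5).
MRS = MU_g/MU_d = (6)·d/g.
At (26, 9): MRS = 27/13.
The indifference curve has slope −27/13 at this bundle.

MRS = 27/13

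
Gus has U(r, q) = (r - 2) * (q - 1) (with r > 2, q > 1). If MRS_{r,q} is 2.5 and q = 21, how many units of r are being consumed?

r = 10

MU_r = (q−1), MU_q = (r−2).
MRS = (q−1)/(r−2).
Substitute q = 21: MRS = 20/(r − 2). Setting this equal to 2.5 gives r − 2 = 20/2.5 = 8, so r = 10.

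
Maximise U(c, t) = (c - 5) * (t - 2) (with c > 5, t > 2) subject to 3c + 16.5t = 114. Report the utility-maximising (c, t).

MU_c = (t−2), MU_t = (c−5).
MRS = (t−2)/(c−5).
Tangency: set MRS = p_c/p_t = 3/16.5 = 2/11.
So (t − 2)/(c − 5) = 2/11, i.e. (t − 2) = (2/11)·(c − 5).
Rewrite the budget in excess-of-subsistence terms: 3·(c − 5) + 16.5·(t − 2) = 114 − 3·5 − 16.5·2 = 66.
Substituting, 6·(c − 5) = 66, so c − 5 = 11 and c* = 16.
Then t − 2 = (2/11)·11 = 2, so t* = 4.

c* = 16, t* = 4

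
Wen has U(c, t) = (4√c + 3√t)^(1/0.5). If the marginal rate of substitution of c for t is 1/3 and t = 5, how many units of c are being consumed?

c = 80

For CES with ρ = 0.5, MRS = (4/3)·√(t/c).
Setting (4/3)·√(5/c) = 1/3 gives √(5/c) = 0.25, so 5/c = 1/16 and c = 80.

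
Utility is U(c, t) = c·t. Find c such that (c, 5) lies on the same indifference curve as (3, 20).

U(3, 20) = 60.
Set U(c, 5) = 60 and solve.
With t = 5: c = 60/5 = 12.
Check: U(12, 5) = 60.

c = 12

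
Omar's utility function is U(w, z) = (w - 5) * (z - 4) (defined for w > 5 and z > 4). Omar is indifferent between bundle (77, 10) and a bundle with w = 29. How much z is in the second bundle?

z = 22

U(77, 10) = 432.
Set U(29, z) = 432 and solve.
With w = 29: (29 − 5) = 24, so (z − 4) = 432/24 = 18.
So z = 4 + 18 = 22.
Check: U(29, 22) = 432.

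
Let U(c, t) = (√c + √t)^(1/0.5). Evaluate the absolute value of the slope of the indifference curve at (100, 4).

MRS = 0.2

For CES with ρ = 0.5, MRS = √(t/c).
At (100, 4): MRS = 0.2.
So at (100, 4) the consumer would give up 0.2 units of t for one more unit of c.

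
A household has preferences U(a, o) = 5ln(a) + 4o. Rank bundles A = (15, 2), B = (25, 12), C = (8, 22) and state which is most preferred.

Evaluate utility at each bundle:
U(A) = 21.540.
U(B) = 64.094.
U(C) = 98.397.
Highest utility is C, so C ≻ B ≻ A.

Bundle C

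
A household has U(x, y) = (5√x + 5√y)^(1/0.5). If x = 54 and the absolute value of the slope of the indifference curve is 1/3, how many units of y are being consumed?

For CES with ρ = 0.5, MRS = √(y/x).
Setting √(y/54) = 1/3 gives y/54 = 1/9 and y = 6.

y = 6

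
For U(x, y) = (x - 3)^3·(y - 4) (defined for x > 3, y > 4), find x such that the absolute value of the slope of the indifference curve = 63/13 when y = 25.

MU_x = 3·(x−3)^2·(y−4), MU_y = (x−3)^3.
MRS = (3/1)·(y−4)/(x−3).
Substitute y = 25: MRS = 63/(x − 3). Setting this equal to 63/13 gives x − 3 = 63/(63/13) = 13, so x = 16.

x = 16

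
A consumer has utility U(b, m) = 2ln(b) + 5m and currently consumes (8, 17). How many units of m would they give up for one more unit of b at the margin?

MU_b = 2/b, MU_m = 5.
MRS = 2/b ÷ 5.
At (8, 17): MRS = 0.05.
So at (8, 17) the consumer would give up 0.05 units of m for one more unit of b.

MRS = 0.05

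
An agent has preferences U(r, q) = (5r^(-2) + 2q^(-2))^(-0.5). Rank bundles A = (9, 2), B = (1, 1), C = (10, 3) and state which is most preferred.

Bundle C

Evaluate utility at each bundle:
U(A) = 1.334.
U(B) = 0.378.
U(C) = 1.917.
Highest utility is C, so C ≻ A ≻ B.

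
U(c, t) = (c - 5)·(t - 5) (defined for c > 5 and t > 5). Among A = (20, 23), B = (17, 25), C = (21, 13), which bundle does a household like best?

Bundle A

Evaluate utility at each bundle:
U(A) = 270.
U(B) = 240.
U(C) = 128.
Highest utility is A, so A ≻ B ≻ C.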